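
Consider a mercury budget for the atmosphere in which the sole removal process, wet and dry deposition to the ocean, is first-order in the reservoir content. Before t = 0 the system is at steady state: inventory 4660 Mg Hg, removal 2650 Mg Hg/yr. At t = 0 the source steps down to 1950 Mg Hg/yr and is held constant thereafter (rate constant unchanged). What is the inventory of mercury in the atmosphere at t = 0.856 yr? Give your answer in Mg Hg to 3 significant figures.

4190 Mg Hg

τ = M₀/F₀ = 4660/2650 = 1.758 yr; rate constant k = 1/τ.
New steady state M_∞ = F₁/k = F₁·τ = 1950 × 1.758 = 3429.1 Mg Hg.
M(t) = M_∞ + (M₀ − M_∞)·e^(−t/τ); t/τ = 0.856/1.758 = 0.4868, so e^(−t/τ) = 0.6146.
M(t) = 3429.1 + 1231 × 0.6146 = 4185.6 Mg Hg.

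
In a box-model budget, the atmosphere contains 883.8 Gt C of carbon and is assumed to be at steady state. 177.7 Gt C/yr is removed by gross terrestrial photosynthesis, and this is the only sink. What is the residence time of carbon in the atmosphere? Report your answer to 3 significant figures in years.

4.97 yr

τ = M / F = 883.8 / 177.7 = 4.974 yr.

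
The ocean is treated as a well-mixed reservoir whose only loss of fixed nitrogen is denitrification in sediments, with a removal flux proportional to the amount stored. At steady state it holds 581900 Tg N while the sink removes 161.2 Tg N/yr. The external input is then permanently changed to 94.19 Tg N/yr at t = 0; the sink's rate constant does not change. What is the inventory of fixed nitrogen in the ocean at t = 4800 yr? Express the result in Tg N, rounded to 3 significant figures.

Residence time τ = M₀/F₀ = 3610 yr. The eventual steady state is M_∞ = M₀·(F₁/F₀) = 581900 × 94.19/161.2 = 340010 Tg N.
The anomaly ΔM(t) = M(t) − M_∞ decays as ΔM₀·e^(−t/τ) with ΔM₀ = 581900 − 340010 = 241900 Tg N.
At t = 4800 yr, e^(−t/τ) = e^(−1.330) = 0.2646, so ΔM = 63990 Tg N and M = 340010 + 63990 = 404000 Tg N.

404000 Tg N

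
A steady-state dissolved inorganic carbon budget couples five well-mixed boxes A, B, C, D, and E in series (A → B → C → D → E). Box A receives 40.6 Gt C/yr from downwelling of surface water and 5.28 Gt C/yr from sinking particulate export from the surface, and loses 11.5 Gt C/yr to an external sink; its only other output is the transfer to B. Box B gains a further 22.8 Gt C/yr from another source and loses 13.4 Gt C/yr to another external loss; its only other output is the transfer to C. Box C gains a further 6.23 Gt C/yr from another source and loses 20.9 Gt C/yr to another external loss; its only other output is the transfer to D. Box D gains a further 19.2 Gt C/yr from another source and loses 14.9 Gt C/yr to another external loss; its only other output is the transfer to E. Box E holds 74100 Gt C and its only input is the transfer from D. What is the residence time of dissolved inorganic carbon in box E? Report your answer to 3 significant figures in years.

2220 yr

Box A: F(A→B) = (40.6 + 5.28) − 11.5 = 34.380 Gt C/yr.
Box B: F(B→C) = (34.380 + 22.8) − 13.4 = 43.780 Gt C/yr.
Box C: F(C→D) = (43.780 + 6.23) − 20.9 = 29.110 Gt C/yr.
Box D: F(D→E) = (29.110 + 19.2) − 14.9 = 33.410 Gt C/yr.
Box E throughput = its input = 33.410 Gt C/yr; τ = 74100 / 33.410 = 2218 yr.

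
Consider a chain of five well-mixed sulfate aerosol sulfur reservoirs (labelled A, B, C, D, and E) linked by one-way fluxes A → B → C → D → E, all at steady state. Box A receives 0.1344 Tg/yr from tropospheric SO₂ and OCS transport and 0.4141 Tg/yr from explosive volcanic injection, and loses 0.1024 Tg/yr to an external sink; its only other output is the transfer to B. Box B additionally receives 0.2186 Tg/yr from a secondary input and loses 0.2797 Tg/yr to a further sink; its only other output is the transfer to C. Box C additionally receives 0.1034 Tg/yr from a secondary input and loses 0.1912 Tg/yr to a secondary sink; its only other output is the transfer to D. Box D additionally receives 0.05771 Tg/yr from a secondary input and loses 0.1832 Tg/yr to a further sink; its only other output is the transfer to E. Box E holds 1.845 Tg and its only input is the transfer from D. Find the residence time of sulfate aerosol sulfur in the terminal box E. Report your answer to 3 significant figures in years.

Box A: F(A→B) = (0.1344 + 0.4141) − 0.1024 = 0.44610 Tg/yr.
Box B: F(B→C) = (0.44610 + 0.2186) − 0.2797 = 0.38500 Tg/yr.
Box C: F(C→D) = (0.38500 + 0.1034) − 0.1912 = 0.29720 Tg/yr.
Box D: F(D→E) = (0.29720 + 0.05771) − 0.1832 = 0.17171 Tg/yr.
Box E throughput = its input = 0.17171 Tg/yr; τ = 1.845 / 0.17171 = 10.74 yr.

10.7 yr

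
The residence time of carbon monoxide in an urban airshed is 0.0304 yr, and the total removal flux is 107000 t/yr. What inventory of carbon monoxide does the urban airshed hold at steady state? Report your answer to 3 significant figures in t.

3250 t

τ = M/F ⇒ M = τ × F = 0.0304 × 107000 = 3253 t.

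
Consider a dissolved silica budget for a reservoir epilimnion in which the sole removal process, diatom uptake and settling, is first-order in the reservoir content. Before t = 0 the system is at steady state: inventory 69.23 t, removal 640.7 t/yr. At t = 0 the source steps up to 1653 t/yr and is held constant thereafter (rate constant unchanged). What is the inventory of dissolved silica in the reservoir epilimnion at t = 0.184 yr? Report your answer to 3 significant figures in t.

159 t

Residence time τ = M₀/F₀ = 0.1081 yr. The eventual steady state is M_∞ = M₀·(F₁/F₀) = 69.23 × 1653/640.7 = 178.61 t.
The anomaly ΔM(t) = M(t) − M_∞ decays as ΔM₀·e^(−t/τ) with ΔM₀ = 69.23 − 178.61 = −109.4 t.
At t = 0.184 yr, e^(−t/τ) = e^(−1.703) = 0.1822, so ΔM = −19.93 t and M = 178.61 − 19.93 = 158.69 t.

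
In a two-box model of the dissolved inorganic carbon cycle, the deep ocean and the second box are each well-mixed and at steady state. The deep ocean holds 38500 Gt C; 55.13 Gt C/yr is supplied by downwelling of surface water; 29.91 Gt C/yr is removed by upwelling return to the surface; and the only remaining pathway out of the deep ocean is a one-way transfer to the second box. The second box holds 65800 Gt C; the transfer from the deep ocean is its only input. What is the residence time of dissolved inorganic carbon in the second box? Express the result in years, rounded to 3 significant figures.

Balance the deep ocean: ΣF_in = 55.130 Gt C/yr.
Transfer to the second box = ΣF_in − (29.91) = 25.220 Gt C/yr.
At steady state the output of the second box equals its input, 25.220 Gt C/yr.
τ = M / F = 65800 / 25.220 = 2609 yr.

2610 yr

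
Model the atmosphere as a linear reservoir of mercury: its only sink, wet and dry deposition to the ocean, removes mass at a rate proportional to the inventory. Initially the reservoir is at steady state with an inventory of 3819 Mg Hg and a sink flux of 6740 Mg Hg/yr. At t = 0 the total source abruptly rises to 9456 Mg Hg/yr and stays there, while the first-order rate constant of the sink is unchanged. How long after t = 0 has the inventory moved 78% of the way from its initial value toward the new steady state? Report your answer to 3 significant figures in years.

τ = M₀/F₀ = 3819/6740 = 0.5666 yr.
The remaining gap fraction is e^(−t/τ); 78% covered ⇒ e^(−t/τ) = 0.220.
t = −τ ln(0.220) = 0.5666 × 1.514 = 0.8579 yr.

0.858 yr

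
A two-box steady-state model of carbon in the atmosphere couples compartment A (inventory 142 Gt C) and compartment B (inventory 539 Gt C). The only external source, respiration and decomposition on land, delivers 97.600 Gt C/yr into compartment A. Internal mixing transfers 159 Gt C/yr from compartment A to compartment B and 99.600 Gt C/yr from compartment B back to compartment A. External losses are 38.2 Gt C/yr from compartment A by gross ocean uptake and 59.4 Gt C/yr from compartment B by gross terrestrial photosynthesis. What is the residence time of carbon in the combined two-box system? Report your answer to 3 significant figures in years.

6.98 yr

Residence time in the combined system uses the total inventory and the total *external* removal — internal exchanges between the two boxes cancel.
M_total = 142 + 539 = 681.00 Gt C.
ΣF_external_out = 38.2 + 59.4 = 97.600 Gt C/yr.
τ = M_total / ΣF_ext = 681.00 / 97.600 = 6.977 yr.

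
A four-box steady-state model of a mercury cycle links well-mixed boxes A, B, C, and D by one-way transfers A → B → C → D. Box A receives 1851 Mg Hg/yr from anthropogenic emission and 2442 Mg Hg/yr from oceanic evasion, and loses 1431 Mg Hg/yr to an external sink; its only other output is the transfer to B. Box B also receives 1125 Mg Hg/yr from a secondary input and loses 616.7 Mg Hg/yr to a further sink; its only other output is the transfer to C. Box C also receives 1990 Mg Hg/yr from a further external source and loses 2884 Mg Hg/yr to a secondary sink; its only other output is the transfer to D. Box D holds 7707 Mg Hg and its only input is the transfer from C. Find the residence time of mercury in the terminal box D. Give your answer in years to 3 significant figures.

3.11 yr

Box A: F(A→B) = (1851 + 2442) − 1431 = 2862.0 Mg Hg/yr.
Box B: F(B→C) = (2862.0 + 1125) − 616.7 = 3370.3 Mg Hg/yr.
Box C: F(C→D) = (3370.3 + 1990) − 2884 = 2476.3 Mg Hg/yr.
Box D throughput = its input = 2476.3 Mg Hg/yr; τ = 7707 / 2476.3 = 3.112 yr.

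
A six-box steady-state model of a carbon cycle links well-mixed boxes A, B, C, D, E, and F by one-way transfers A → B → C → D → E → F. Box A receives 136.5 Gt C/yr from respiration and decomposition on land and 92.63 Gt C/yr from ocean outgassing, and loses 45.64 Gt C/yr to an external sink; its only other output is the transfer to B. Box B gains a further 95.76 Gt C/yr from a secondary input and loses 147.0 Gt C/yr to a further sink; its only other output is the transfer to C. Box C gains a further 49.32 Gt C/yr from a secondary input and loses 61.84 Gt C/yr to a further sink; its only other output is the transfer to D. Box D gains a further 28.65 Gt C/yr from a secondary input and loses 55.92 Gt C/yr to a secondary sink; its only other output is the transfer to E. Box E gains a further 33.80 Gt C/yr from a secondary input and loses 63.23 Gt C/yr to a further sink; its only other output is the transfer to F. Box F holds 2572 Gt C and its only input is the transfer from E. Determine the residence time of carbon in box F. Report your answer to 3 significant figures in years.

40.8 yr

Box A: F(A→B) = (136.5 + 92.63) − 45.64 = 183.49 Gt C/yr.
Box B: F(B→C) = (183.49 + 95.76) − 147.0 = 132.25 Gt C/yr.
Box C: F(C→D) = (132.25 + 49.32) − 61.84 = 119.73 Gt C/yr.
Box D: F(D→E) = (119.73 + 28.65) − 55.92 = 92.460 Gt C/yr.
Box E: F(E→F) = (92.460 + 33.80) − 63.23 = 63.030 Gt C/yr.
Box F throughput = its input = 63.030 Gt C/yr; τ = 2572 / 63.030 = 40.81 yr.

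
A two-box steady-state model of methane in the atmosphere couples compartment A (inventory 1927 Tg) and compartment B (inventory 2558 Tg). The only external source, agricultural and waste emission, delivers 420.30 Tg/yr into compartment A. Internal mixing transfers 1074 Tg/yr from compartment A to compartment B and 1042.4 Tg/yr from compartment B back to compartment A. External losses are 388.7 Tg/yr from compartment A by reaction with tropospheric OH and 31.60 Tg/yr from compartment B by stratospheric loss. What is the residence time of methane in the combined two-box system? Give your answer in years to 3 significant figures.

For the system as a whole, the A↔B exchange is internal and contributes nothing to the throughput; only the external sinks remove mass.
M_total = 1927 + 2558 = 4485.0 Tg.
ΣF_external_out = 388.7 + 31.60 = 420.30 Tg/yr.
τ = M_total / ΣF_ext = 4485.0 / 420.30 = 10.67 yr.

10.7 yr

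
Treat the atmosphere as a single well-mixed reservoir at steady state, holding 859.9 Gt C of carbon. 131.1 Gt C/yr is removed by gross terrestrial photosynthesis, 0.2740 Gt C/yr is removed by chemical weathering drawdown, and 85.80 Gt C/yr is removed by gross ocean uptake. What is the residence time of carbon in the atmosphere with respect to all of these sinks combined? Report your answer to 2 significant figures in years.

Total removal flux = 131.1 + 0.2740 + 85.80 = 217.17 Gt C/yr.
τ = M / ΣF_out = 859.9 / 217.17 = 3.959 yr.

4.0 yr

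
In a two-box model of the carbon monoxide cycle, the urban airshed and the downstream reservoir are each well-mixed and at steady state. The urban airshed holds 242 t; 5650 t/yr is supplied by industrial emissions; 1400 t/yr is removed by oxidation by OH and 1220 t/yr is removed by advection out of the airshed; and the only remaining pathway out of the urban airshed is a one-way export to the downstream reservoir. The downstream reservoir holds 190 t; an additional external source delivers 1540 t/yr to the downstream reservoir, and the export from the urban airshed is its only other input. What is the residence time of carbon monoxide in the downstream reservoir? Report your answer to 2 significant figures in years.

0.042 yr

Balance the urban airshed: ΣF_in = 5650.0 t/yr.
Export to the downstream reservoir = ΣF_in − (1400 + 1220) = 3030.0 t/yr.
Total input to the downstream reservoir = 3030.0 + 1540 = 4570.0 t/yr; at steady state this equals its total output.
τ = M / F = 190 / 4570.0 = 0.04158 yr.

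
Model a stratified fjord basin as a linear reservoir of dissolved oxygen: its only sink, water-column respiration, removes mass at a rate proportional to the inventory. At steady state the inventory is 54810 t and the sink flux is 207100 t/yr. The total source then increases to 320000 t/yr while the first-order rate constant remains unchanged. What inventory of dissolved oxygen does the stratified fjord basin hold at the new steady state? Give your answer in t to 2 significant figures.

85000 t

Rate constant k = F/M = 207100 / 54810 = 3.779 yr⁻¹.
At the new steady state, source = k·M_new ⇒ M_new = 320000 / 3.779 = 84690 t.
(Equivalently M_new = M × F_new/F_old = 54810 × 320000/207100.)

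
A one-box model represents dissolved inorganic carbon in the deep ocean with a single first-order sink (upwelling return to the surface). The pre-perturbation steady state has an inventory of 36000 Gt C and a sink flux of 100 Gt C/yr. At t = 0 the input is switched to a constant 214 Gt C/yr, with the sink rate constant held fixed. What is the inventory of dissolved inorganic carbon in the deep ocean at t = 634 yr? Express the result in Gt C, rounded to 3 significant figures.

The sink rate constant is k = F₀/M₀ = 100/36000 = 0.002778 yr⁻¹.
Solving dM/dt = F₁ − kM with M(0) = M₀ gives M(t) = F₁/k + (M₀ − F₁/k)·e^(−kt).
F₁/k = 214/0.002778 = 77040 Gt C; kt = 0.002778 × 634 = 1.761, e^(−kt) = 0.1719.
M(634) = 77040 + (36000 − 77040) × 0.1719 = 77040 − 7053 = 69987 Gt C.

70000 Gt C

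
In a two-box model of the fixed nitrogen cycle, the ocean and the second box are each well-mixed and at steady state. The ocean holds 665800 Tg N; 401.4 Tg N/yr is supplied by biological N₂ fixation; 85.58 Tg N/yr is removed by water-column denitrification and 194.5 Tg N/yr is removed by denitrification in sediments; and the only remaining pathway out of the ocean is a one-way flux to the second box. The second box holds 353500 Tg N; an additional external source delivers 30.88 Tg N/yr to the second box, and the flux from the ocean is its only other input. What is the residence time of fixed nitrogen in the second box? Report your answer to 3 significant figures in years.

2320 yr

Balance the ocean: ΣF_in = 401.40 Tg N/yr.
Flux to the second box = ΣF_in − (85.58 + 194.5) = 121.32 Tg N/yr.
Total input to the second box = 121.32 + 30.88 = 152.20 Tg N/yr; at steady state this equals its total output.
τ = M / F = 353500 / 152.20 = 2323 yr.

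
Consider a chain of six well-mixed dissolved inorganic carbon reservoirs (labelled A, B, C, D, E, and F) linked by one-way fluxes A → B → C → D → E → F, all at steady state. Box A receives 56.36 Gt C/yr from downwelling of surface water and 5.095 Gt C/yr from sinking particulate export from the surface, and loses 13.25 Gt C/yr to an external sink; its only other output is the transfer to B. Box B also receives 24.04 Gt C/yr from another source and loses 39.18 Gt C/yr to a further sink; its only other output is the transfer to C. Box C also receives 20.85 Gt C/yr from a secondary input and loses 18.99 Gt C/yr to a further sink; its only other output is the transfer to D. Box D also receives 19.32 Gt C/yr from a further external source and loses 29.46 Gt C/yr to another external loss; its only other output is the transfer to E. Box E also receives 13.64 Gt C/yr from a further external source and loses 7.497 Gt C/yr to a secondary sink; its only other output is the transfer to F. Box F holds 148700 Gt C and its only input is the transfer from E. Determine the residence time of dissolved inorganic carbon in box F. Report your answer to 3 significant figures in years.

Box A: F(A→B) = (56.36 + 5.095) − 13.25 = 48.205 Gt C/yr.
Box B: F(B→C) = (48.205 + 24.04) − 39.18 = 33.065 Gt C/yr.
Box C: F(C→D) = (33.065 + 20.85) − 18.99 = 34.925 Gt C/yr.
Box D: F(D→E) = (34.925 + 19.32) − 29.46 = 24.785 Gt C/yr.
Box E: F(E→F) = (24.785 + 13.64) − 7.497 = 30.928 Gt C/yr.
Box F throughput = its input = 30.928 Gt C/yr; τ = 148700 / 30.928 = 4808 yr.

4810 yr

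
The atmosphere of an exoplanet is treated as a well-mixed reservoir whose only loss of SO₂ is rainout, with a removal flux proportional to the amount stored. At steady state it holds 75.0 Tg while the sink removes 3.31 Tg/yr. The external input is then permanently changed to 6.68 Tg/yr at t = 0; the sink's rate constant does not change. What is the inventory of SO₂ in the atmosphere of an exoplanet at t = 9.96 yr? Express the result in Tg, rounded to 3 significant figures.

102 Tg

τ = M₀/F₀ = 75.0/3.31 = 22.66 yr; rate constant k = 1/τ.
New steady state M_∞ = F₁/k = F₁·τ = 6.68 × 22.66 = 151.36 Tg.
M(t) = M_∞ + (M₀ − M_∞)·e^(−t/τ); t/τ = 9.96/22.66 = 0.4396, so e^(−t/τ) = 0.6443.
M(t) = 151.36 − 76.36 × 0.6443 = 102.16 Tg.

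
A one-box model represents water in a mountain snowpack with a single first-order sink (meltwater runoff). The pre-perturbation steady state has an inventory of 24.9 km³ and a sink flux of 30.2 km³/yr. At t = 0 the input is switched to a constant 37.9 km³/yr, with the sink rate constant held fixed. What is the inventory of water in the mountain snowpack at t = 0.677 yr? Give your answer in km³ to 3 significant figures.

28.5 km³

The sink rate constant is k = F₀/M₀ = 30.2/24.9 = 1.213 yr⁻¹.
Solving dM/dt = F₁ − kM with M(0) = M₀ gives M(t) = F₁/k + (M₀ − F₁/k)·e^(−kt).
F₁/k = 37.9/1.213 = 31.249 km³; kt = 1.213 × 0.677 = 0.8211, e^(−kt) = 0.4399.
M(0.677) = 31.249 + (24.9 − 31.249) × 0.4399 = 31.249 − 2.793 = 28.456 km³.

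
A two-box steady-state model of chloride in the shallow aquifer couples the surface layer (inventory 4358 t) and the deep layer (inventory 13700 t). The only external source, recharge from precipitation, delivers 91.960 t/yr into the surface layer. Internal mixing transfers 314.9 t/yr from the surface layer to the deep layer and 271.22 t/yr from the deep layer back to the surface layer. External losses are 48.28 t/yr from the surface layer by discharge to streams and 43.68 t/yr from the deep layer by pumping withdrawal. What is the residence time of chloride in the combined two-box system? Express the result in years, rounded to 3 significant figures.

For the system as a whole, the A↔B exchange is internal and contributes nothing to the throughput; only the external sinks remove mass.
M_total = 4358 + 13700 = 18058 t.
ΣF_external_out = 48.28 + 43.68 = 91.960 t/yr.
τ = M_total / ΣF_ext = 18058 / 91.960 = 196.4 yr.

196 yr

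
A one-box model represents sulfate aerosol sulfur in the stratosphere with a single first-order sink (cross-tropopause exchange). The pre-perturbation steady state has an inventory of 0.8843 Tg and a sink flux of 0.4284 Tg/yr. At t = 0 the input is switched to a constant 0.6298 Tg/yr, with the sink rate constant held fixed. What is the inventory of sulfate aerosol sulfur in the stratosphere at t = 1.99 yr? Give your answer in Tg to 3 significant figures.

1.14 Tg

The sink rate constant is k = F₀/M₀ = 0.4284/0.8843 = 0.4845 yr⁻¹.
Solving dM/dt = F₁ − kM with M(0) = M₀ gives M(t) = F₁/k + (M₀ − F₁/k)·e^(−kt).
F₁/k = 0.6298/0.4845 = 1.3000 Tg; kt = 0.4845 × 1.99 = 0.9641, e^(−kt) = 0.3813.
M(1.99) = 1.3000 + (0.8843 − 1.3000) × 0.3813 = 1.3000 − 0.1585 = 1.1415 Tg.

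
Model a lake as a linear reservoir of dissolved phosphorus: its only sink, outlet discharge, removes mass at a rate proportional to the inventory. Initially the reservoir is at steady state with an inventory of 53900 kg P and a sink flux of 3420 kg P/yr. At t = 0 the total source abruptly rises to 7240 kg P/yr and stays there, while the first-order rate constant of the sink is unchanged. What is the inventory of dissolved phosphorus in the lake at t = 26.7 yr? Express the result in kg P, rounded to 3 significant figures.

103000 kg P

The sink rate constant is k = F₀/M₀ = 3420/53900 = 0.06345 yr⁻¹.
Solving dM/dt = F₁ − kM with M(0) = M₀ gives M(t) = F₁/k + (M₀ − F₁/k)·e^(−kt).
F₁/k = 7240/0.06345 = 114100 kg P; kt = 0.06345 × 26.7 = 1.694, e^(−kt) = 0.1838.
M(26.7) = 114100 + (53900 − 114100) × 0.1838 = 114100 − 11060 = 103040 kg P.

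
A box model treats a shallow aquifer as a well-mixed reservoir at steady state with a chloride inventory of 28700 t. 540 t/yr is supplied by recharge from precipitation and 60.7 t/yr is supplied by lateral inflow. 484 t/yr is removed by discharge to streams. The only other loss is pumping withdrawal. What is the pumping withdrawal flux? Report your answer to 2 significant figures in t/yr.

120 t/yr

At steady state ΣF_in = ΣF_out.
ΣF_in = 540 + 60.7 = 600.70 t/yr.
Pumping withdrawal flux = ΣF_in − (484) = 600.70 − 484.0 = 116.7 t/yr.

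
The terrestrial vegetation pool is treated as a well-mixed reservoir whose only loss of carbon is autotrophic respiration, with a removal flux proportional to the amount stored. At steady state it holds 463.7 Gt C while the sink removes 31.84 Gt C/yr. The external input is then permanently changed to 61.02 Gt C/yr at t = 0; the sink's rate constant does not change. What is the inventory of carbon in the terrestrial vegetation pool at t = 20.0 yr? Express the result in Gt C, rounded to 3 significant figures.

The sink rate constant is k = F₀/M₀ = 31.84/463.7 = 0.06867 yr⁻¹.
Solving dM/dt = F₁ − kM with M(0) = M₀ gives M(t) = F₁/k + (M₀ − F₁/k)·e^(−kt).
F₁/k = 61.02/0.06867 = 888.66 Gt C; kt = 0.06867 × 20.0 = 1.373, e^(−kt) = 0.2533.
M(20.0) = 888.66 + (463.7 − 888.66) × 0.2533 = 888.66 − 107.6 = 781.03 Gt C.

781 Gt C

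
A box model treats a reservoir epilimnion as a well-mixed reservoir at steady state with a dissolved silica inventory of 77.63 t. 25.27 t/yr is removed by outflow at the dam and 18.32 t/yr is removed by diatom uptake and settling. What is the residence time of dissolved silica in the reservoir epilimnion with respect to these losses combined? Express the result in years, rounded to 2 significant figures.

1.8 yr

Total removal = 25.27 + 18.32 = 43.590 t/yr.
τ = M / ΣF_out = 77.63 / 43.590 = 1.781 yr.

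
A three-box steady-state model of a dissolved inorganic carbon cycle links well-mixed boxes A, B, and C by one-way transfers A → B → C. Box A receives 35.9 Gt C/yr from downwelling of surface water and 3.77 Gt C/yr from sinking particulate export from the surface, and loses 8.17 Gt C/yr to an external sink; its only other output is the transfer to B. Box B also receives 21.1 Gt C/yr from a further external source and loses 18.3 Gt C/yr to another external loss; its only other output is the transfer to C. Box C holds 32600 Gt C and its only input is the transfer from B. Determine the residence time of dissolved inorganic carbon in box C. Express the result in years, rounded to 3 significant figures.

950 yr

Box A: F(A→B) = (35.9 + 3.77) − 8.17 = 31.500 Gt C/yr.
Box B: F(B→C) = (31.500 + 21.1) − 18.3 = 34.300 Gt C/yr.
Box C throughput = its input = 34.300 Gt C/yr; τ = 32600 / 34.300 = 950.4 yr.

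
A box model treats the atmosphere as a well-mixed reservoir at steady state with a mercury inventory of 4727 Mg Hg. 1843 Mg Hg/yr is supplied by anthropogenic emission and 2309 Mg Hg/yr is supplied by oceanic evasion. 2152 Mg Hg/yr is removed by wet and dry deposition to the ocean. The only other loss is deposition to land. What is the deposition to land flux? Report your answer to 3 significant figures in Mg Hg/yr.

At steady state ΣF_in = ΣF_out.
ΣF_in = 1843 + 2309 = 4152.0 Mg Hg/yr.
Deposition to land flux = ΣF_in − (2152) = 4152.0 − 2152 = 2000 Mg Hg/yr.

2000 Mg Hg/yr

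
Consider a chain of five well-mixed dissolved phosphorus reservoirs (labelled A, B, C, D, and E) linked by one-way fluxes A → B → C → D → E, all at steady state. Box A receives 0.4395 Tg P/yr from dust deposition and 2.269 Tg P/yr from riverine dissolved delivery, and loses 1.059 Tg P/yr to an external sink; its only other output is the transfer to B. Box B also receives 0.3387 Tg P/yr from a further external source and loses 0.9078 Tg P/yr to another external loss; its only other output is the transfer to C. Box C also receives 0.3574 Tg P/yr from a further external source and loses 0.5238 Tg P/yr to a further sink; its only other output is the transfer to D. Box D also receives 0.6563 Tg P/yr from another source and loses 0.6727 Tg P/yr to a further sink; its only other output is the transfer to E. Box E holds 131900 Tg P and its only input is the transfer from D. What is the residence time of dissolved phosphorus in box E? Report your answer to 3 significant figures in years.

147000 yr

Box A: F(A→B) = (0.4395 + 2.269) − 1.059 = 1.6495 Tg P/yr.
Box B: F(B→C) = (1.6495 + 0.3387) − 0.9078 = 1.0804 Tg P/yr.
Box C: F(C→D) = (1.0804 + 0.3574) − 0.5238 = 0.91400 Tg P/yr.
Box D: F(D→E) = (0.91400 + 0.6563) − 0.6727 = 0.89760 Tg P/yr.
Box E throughput = its input = 0.89760 Tg P/yr; τ = 131900 / 0.89760 = 146900 yr.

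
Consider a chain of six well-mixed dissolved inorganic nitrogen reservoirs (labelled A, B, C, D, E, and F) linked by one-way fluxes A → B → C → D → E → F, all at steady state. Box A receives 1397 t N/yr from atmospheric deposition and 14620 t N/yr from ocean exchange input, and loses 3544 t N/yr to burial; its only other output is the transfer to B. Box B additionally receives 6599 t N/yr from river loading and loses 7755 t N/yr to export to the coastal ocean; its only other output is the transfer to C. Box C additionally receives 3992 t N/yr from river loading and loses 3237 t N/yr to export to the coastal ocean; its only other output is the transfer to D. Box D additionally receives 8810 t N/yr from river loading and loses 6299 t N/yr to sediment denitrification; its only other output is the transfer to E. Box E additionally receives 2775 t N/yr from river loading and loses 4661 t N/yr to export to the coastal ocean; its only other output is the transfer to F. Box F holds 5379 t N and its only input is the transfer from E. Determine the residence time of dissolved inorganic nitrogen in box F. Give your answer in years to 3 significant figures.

0.424 yr

Box A: F(A→B) = (1397 + 14620) − 3544 = 12473 t N/yr.
Box B: F(B→C) = (12473 + 6599) − 7755 = 11317 t N/yr.
Box C: F(C→D) = (11317 + 3992) − 3237 = 12072 t N/yr.
Box D: F(D→E) = (12072 + 8810) − 6299 = 14583 t N/yr.
Box E: F(E→F) = (14583 + 2775) − 4661 = 12697 t N/yr.
Box F throughput = its input = 12697 t N/yr; τ = 5379 / 12697 = 0.4236 yr.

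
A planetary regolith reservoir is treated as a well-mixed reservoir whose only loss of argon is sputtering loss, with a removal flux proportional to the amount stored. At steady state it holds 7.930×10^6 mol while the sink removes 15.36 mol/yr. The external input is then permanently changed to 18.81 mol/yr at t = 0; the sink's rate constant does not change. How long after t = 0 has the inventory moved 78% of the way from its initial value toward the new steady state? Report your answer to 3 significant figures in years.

τ = M₀/F₀ = 7.930×10^6/15.36 = 516300 yr.
The remaining gap fraction is e^(−t/τ); 78% covered ⇒ e^(−t/τ) = 0.220.
t = −τ ln(0.220) = 516300 × 1.514 = 781700 yr.

782000 yr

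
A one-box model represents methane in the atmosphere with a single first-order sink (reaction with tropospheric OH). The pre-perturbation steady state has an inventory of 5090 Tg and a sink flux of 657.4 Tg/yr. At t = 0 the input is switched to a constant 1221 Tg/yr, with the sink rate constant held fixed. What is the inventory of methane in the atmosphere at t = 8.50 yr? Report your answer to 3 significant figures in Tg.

8000 Tg

τ = M₀/F₀ = 5090/657.4 = 7.743 yr; rate constant k = 1/τ.
New steady state M_∞ = F₁/k = F₁·τ = 1221 × 7.743 = 9453.7 Tg.
M(t) = M_∞ + (M₀ − M_∞)·e^(−t/τ); t/τ = 8.50/7.743 = 1.098, so e^(−t/τ) = 0.3336.
M(t) = 9453.7 − 4364 × 0.3336 = 7998.0 Tg.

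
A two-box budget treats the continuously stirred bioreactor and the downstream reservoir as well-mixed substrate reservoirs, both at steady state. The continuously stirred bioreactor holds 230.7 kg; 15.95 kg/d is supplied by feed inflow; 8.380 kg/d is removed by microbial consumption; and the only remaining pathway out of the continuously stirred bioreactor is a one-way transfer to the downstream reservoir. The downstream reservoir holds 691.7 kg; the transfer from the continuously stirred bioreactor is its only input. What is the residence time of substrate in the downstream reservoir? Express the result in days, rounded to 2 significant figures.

Balance the continuously stirred bioreactor: ΣF_in = 15.950 kg/d.
Transfer to the downstream reservoir = ΣF_in − (8.380) = 7.5700 kg/d.
At steady state the output of the downstream reservoir equals its input, 7.5700 kg/d.
τ = M / F = 691.7 / 7.5700 = 91.37 d.

91 d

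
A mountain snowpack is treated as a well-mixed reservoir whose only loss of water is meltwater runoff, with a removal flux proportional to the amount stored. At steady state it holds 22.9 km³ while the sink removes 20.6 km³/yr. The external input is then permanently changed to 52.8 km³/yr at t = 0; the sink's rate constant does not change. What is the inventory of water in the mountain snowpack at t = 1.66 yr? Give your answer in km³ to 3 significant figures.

Residence time τ = M₀/F₀ = 1.112 yr. The eventual steady state is M_∞ = M₀·(F₁/F₀) = 22.9 × 52.8/20.6 = 58.695 km³.
The anomaly ΔM(t) = M(t) − M_∞ decays as ΔM₀·e^(−t/τ) with ΔM₀ = 22.9 − 58.695 = −35.80 km³.
At t = 1.66 yr, e^(−t/τ) = e^(−1.493) = 0.2246, so ΔM = −8.041 km³ and M = 58.695 − 8.041 = 50.654 km³.

50.7 km³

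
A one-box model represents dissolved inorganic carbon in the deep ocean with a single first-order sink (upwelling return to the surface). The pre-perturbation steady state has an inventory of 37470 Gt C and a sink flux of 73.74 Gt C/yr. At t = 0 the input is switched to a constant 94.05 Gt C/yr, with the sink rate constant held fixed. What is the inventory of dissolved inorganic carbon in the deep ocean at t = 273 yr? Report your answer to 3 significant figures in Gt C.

41800 Gt C

The sink rate constant is k = F₀/M₀ = 73.74/37470 = 0.001968 yr⁻¹.
Solving dM/dt = F₁ − kM with M(0) = M₀ gives M(t) = F₁/k + (M₀ − F₁/k)·e^(−kt).
F₁/k = 94.05/0.001968 = 47790 Gt C; kt = 0.001968 × 273 = 0.5373, e^(−kt) = 0.5843.
M(273) = 47790 + (37470 − 47790) × 0.5843 = 47790 − 6031 = 41760 Gt C.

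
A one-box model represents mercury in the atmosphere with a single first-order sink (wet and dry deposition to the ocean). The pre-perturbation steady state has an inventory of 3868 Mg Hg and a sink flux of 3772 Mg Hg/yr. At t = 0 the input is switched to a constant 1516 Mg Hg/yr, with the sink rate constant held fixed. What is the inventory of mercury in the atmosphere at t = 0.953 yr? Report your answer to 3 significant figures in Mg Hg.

2470 Mg Hg

τ = M₀/F₀ = 3868/3772 = 1.025 yr; rate constant k = 1/τ.
New steady state M_∞ = F₁/k = F₁·τ = 1516 × 1.025 = 1554.6 Mg Hg.
M(t) = M_∞ + (M₀ − M_∞)·e^(−t/τ); t/τ = 0.953/1.025 = 0.9293, so e^(−t/τ) = 0.3948.
M(t) = 1554.6 + 2313 × 0.3948 = 2467.9 Mg Hg.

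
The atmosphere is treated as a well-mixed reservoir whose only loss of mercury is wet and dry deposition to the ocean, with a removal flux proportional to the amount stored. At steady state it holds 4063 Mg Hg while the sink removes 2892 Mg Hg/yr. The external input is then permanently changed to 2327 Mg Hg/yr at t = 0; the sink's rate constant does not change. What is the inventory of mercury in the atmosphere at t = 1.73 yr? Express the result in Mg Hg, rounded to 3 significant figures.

3500 Mg Hg

Residence time τ = M₀/F₀ = 1.405 yr. The eventual steady state is M_∞ = M₀·(F₁/F₀) = 4063 × 2327/2892 = 3269.2 Mg Hg.
The anomaly ΔM(t) = M(t) − M_∞ decays as ΔM₀·e^(−t/τ) with ΔM₀ = 4063 − 3269.2 = 793.8 Mg Hg.
At t = 1.73 yr, e^(−t/τ) = e^(−1.231) = 0.2919, so ΔM = 231.7 Mg Hg and M = 3269.2 + 231.7 = 3500.9 Mg Hg.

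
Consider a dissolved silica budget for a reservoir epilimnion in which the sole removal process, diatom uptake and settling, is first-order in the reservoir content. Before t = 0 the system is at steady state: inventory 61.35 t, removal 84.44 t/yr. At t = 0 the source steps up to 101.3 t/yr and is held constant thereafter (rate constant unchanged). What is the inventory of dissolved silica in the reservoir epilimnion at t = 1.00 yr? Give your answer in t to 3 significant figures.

τ = M₀/F₀ = 61.35/84.44 = 0.7266 yr; rate constant k = 1/τ.
New steady state M_∞ = F₁/k = F₁·τ = 101.3 × 0.7266 = 73.600 t.
M(t) = M_∞ + (M₀ − M_∞)·e^(−t/τ); t/τ = 1.00/0.7266 = 1.376, so e^(−t/τ) = 0.2525.
M(t) = 73.600 − 12.25 × 0.2525 = 70.507 t.

70.5 t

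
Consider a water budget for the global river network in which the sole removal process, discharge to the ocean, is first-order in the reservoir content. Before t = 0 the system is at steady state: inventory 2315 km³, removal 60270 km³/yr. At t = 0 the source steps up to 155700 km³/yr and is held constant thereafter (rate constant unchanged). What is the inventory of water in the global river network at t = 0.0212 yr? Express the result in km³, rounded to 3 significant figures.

Residence time τ = M₀/F₀ = 0.03841 yr. The eventual steady state is M_∞ = M₀·(F₁/F₀) = 2315 × 155700/60270 = 5980.5 km³.
The anomaly ΔM(t) = M(t) − M_∞ decays as ΔM₀·e^(−t/τ) with ΔM₀ = 2315 − 5980.5 = −3666 km³.
At t = 0.0212 yr, e^(−t/τ) = e^(−0.5519) = 0.5758, so ΔM = −2111 km³ and M = 5980.5 − 2111 = 3869.8 km³.

3870 km³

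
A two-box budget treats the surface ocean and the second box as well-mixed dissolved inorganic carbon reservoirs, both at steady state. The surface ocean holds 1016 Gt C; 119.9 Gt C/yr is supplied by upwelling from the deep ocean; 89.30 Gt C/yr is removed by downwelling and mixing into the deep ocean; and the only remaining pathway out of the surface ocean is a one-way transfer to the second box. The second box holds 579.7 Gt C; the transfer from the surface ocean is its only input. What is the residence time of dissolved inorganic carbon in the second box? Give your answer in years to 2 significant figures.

19 yr

Balance the surface ocean: ΣF_in = 119.90 Gt C/yr.
Transfer to the second box = ΣF_in − (89.30) = 30.600 Gt C/yr.
At steady state the output of the second box equals its input, 30.600 Gt C/yr.
τ = M / F = 579.7 / 30.600 = 18.94 yr.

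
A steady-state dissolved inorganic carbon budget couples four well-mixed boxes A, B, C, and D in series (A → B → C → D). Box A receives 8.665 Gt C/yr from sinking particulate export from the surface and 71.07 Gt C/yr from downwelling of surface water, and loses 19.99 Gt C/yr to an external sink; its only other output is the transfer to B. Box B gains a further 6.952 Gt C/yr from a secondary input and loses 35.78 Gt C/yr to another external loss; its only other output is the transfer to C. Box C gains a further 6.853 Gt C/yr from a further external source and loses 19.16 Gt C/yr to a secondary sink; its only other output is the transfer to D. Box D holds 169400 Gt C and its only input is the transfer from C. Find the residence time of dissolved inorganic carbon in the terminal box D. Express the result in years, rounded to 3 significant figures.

Box A: F(A→B) = (8.665 + 71.07) − 19.99 = 59.745 Gt C/yr.
Box B: F(B→C) = (59.745 + 6.952) − 35.78 = 30.917 Gt C/yr.
Box C: F(C→D) = (30.917 + 6.853) − 19.16 = 18.610 Gt C/yr.
Box D throughput = its input = 18.610 Gt C/yr; τ = 169400 / 18.610 = 9103 yr.

9100 yr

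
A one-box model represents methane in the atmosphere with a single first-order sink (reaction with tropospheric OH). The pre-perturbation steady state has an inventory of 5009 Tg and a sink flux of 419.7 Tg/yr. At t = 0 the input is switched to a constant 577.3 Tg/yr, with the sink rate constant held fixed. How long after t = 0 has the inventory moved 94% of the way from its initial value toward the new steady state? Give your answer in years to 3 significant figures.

33.6 yr

τ = M₀/F₀ = 5009/419.7 = 11.93 yr.
The remaining gap fraction is e^(−t/τ); 94% covered ⇒ e^(−t/τ) = 0.0600.
t = −τ ln(0.0600) = 11.93 × 2.813 = 33.58 yr.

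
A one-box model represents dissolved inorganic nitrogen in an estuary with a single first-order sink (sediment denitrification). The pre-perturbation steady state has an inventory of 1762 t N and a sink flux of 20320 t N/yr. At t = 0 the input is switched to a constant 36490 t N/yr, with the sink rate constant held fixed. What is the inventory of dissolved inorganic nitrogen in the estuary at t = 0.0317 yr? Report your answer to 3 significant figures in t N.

2190 t N

Residence time τ = M₀/F₀ = 0.08671 yr. The eventual steady state is M_∞ = M₀·(F₁/F₀) = 1762 × 36490/20320 = 3164.1 t N.
The anomaly ΔM(t) = M(t) − M_∞ decays as ΔM₀·e^(−t/τ) with ΔM₀ = 1762 − 3164.1 = −1402 t N.
At t = 0.0317 yr, e^(−t/τ) = e^(−0.3656) = 0.6938, so ΔM = −972.8 t N and M = 3164.1 − 972.8 = 2191.3 t N.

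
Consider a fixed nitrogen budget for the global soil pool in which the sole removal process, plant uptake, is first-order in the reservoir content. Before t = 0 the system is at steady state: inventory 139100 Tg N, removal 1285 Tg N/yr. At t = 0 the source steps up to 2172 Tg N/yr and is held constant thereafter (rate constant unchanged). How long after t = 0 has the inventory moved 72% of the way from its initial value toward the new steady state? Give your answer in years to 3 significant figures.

138 yr

τ = M₀/F₀ = 139100/1285 = 108.2 yr.
The remaining gap fraction is e^(−t/τ); 72% covered ⇒ e^(−t/τ) = 0.280.
t = −τ ln(0.280) = 108.2 × 1.273 = 137.8 yr.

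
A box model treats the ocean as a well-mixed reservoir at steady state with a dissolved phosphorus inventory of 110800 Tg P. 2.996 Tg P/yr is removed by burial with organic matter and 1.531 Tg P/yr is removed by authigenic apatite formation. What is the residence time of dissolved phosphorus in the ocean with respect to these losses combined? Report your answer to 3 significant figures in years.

Total removal = 2.996 + 1.531 = 4.5270 Tg P/yr.
τ = M / ΣF_out = 110800 / 4.5270 = 24480 yr.

24500 yr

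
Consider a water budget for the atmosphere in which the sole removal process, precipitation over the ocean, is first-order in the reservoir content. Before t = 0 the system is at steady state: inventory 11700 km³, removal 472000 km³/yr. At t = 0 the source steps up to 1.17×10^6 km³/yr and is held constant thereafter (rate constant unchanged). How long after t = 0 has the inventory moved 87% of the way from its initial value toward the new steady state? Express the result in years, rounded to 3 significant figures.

τ = M₀/F₀ = 11700/472000 = 0.02479 yr.
The remaining gap fraction is e^(−t/τ); 87% covered ⇒ e^(−t/τ) = 0.130.
t = −τ ln(0.130) = 0.02479 × 2.040 = 0.05057 yr.

0.0506 yr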